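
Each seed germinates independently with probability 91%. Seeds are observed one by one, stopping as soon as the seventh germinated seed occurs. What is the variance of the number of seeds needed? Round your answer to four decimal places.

Y = total seeds until the seventh success; negative binomial with r=7, p=0.91.
Var(Y) = r(1−p)/p² = 7·0.09 / 0.91² = 0.760778

0.7608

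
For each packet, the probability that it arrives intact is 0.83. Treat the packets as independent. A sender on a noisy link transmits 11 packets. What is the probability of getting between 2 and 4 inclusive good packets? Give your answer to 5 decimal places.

0.00071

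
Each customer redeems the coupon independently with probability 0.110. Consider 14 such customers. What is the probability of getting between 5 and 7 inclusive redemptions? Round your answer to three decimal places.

X ~ Binomial(14, 0.11); P(5 ≤ X ≤ 7) = Σ C(14,k) p^k (1−p)^(14−k) over k:
  k=5: C(14,5)·0.11^5·0.89^9 = 0.01130
  k=6: C(14,6)·0.11^6·0.89^8 = 0.00209
  k=7: C(14,7)·0.11^7·0.89^7 = 0.00030
Total = 0.01369

0.014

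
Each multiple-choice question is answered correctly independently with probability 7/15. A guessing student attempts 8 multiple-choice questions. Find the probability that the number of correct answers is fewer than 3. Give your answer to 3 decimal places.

0.193

X ~ Binomial(8, 0.466667); P(X ≤ 2) = Σ C(8,k) p^k (1−p)^(8−k) over k:
  k=0: C(8,0)·0.466667^0·0.533333^8 = 0.00655
  k=1: C(8,1)·0.466667^1·0.533333^7 = 0.04582
  k=2: C(8,2)·0.466667^2·0.533333^6 = 0.14033
Total = 0.19270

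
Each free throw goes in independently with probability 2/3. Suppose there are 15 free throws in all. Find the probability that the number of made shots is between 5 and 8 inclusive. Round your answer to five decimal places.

0.20123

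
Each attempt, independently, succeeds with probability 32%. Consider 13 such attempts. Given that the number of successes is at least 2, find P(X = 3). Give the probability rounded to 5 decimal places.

X ~ Binomial(13, 0.32). Want P(X=3 | X≥2) = P(X=3) / P(X≥2).
P(X=3) = C(13,3)·0.32^3·0.68^10 = 0.1981094
P(X≥2) = 1 − 0.0066468 − 0.0406631 = 0.9526901
Ratio = 0.1981094 / 0.9526901 = 0.2079474

0.20795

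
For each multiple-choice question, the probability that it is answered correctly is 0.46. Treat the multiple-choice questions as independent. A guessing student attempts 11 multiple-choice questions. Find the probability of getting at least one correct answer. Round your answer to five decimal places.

0.99886

P(at least one) = 1 − P(none) = 1 − (1 − 0.46)^11
= 1 − 0.0011385 = 0.9988615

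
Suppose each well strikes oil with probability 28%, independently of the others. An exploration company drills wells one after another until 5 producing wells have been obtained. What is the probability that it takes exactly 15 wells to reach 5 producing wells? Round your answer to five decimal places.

0.06450

Y = trial on which the fifth success occurs; negative binomial, r=5, p=0.28.
P(Y=15) = C(14,4) · p^5 · (1−p)^10
= 1001 · 0.001721 · 0.037439 = 0.0644984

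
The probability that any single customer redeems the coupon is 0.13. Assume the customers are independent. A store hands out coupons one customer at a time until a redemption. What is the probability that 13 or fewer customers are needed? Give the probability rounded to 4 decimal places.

0.8364

Y = number of customers to the first success; geometric, p = 0.13.
P(Y ≤ 13) = 1 − (1−p)^13 = 1 − 0.163588 = 0.836412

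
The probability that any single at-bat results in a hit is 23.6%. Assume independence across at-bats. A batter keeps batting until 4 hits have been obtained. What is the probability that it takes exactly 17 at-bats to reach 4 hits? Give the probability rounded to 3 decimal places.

Y = trial on which the fourth success occurs; negative binomial, r=4, p=0.236.
P(Y=17) = C(16,3) · p^4 · (1−p)^13
= 560 · 0.003102 · 0.030214 = 0.05249

0.052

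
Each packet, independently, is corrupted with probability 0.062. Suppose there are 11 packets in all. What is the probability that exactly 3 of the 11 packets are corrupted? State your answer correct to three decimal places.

X ~ Binomial(n=11, p=0.062).
P(X=3) = C(11,3) · p^3 · (1−p)^8
= 165 · 0.00023833 · 0.59927 = 0.02357

0.024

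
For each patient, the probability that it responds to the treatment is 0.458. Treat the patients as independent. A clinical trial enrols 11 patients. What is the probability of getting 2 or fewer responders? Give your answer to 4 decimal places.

0.0588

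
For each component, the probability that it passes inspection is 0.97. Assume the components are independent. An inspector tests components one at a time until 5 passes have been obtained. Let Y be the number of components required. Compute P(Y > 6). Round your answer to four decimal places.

0.0125

Needing more than 6 components ⇔ fewer than 5 successes in the first 6. With X ~ Binomial(6, 0.97), P(Y > 6) = P(X ≤ 4).
  k=0: C(6,0)·0.97^0·0.03^6 = 0.000000
  k=1: C(6,1)·0.97^1·0.03^5 = 0.000000
  k=2: C(6,2)·0.97^2·0.03^4 = 0.000011
  k=3: C(6,3)·0.97^3·0.03^3 = 0.000493
  k=4: C(6,4)·0.97^4·0.03^2 = 0.011951
P(X ≤ 4) = 0.012456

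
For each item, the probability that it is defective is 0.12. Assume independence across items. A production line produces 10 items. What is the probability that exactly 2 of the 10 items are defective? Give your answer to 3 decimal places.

0.233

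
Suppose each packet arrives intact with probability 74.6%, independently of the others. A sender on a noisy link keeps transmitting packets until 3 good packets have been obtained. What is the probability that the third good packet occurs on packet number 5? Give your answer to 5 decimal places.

0.16071

Y = trial on which the third success occurs; negative binomial, r=3, p=0.746.
P(Y=5) = C(4,2) · p^3 · (1−p)^2
= 6 · 0.41516 · 0.064516 = 0.1607071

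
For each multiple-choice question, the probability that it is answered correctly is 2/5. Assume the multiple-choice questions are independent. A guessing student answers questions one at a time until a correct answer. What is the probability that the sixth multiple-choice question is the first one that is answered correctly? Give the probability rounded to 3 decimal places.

Geometric (trials to first success), p = 0.40.
P(Y = 6) = (1−p)^5 · p = 0.07776 · 0.40 = 0.03110

0.031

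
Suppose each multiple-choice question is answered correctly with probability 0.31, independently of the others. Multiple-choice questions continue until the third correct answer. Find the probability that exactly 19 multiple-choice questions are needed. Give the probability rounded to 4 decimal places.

Y = trial on which the third success occurs; negative binomial, r=3, p=0.31.
P(Y=19) = C(18,2) · p^3 · (1−p)^16
= 153 · 0.029791 · 0.0026399 = 0.012033

0.0120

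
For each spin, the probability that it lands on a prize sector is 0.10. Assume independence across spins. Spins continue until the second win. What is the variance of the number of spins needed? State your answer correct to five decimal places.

180.00000

Y = total spins until the second success; negative binomial with r=2, p=0.10.
Var(Y) = r(1−p)/p² = 2·0.90 / 0.10² = 180.0000000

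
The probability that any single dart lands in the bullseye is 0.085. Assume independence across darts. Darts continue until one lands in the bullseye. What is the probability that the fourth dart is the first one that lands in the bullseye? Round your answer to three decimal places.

Geometric (trials to first success), p = 0.085.
P(Y = 4) = (1−p)^3 · p = 0.76606 · 0.085 = 0.06512

0.065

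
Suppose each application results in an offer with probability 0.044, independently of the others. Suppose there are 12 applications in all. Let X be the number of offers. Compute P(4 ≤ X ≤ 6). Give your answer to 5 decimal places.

0.00139

X ~ Binomial(12, 0.044); P(4 ≤ X ≤ 6) = Σ C(12,k) p^k (1−p)^(12−k) over k:
  k=4: C(12,4)·0.044^4·0.956^8 = 0.0012944
  k=5: C(12,5)·0.044^5·0.956^7 = 0.0000953
  k=6: C(12,6)·0.044^6·0.956^6 = 0.0000051
Total = 0.0013949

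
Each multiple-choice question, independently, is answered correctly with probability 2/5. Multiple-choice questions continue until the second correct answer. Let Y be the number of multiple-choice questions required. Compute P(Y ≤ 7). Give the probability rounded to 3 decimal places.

0.841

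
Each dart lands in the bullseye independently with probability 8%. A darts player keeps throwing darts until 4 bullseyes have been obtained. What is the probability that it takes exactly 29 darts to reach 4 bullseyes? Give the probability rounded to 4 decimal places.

0.0167

Y = trial on which the fourth success occurs; negative binomial, r=4, p=0.08.
P(Y=29) = C(28,3) · p^4 · (1−p)^25
= 3276 · 4.096e-05 · 0.12436 = 0.016688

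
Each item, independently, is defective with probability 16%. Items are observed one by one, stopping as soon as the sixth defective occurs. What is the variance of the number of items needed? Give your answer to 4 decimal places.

Y = total items until the sixth success; negative binomial with r=6, p=0.16.
Var(Y) = r(1−p)/p² = 6·0.84 / 0.16² = 196.875000

196.8750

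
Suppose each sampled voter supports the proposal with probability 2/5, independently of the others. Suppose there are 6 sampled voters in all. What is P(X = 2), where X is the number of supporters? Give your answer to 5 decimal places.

X ~ Binomial(n=6, p=0.40).
P(X=2) = C(6,2) · p^2 · (1−p)^4
= 15 · 0.16 · 0.1296 = 0.3110400

0.31104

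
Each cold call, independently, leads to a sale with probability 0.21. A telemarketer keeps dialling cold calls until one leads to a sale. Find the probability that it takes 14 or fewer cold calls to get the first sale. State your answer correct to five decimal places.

Y = number of cold calls to the first success; geometric, p = 0.21.
P(Y ≤ 14) = 1 − (1−p)^14 = 1 − 0.0368790 = 0.9631210

0.96312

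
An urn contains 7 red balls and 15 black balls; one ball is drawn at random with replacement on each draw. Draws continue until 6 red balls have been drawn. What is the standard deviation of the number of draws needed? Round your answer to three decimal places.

6.357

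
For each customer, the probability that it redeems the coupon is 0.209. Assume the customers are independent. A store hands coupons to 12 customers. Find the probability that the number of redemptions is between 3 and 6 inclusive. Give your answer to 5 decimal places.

X ~ Binomial(12, 0.209); P(3 ≤ X ≤ 6) = Σ C(12,k) p^k (1−p)^(12−k) over k:
  k=3: C(12,3)·0.209^3·0.791^9 = 0.2434725
  k=4: C(12,4)·0.209^4·0.791^8 = 0.1447445
  k=5: C(12,5)·0.209^5·0.791^7 = 0.0611916
  k=6: C(12,6)·0.209^6·0.791^6 = 0.0188629
Total = 0.4682716

0.46827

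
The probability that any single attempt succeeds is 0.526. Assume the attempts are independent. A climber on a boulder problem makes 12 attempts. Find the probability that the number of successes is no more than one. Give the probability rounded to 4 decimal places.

X ~ Binomial(12, 0.526); P(X ≤ 1) = Σ C(12,k) p^k (1−p)^(12−k) over k:
  k=0: C(12,0)·0.526^0·0.474^12 = 0.000129
  k=1: C(12,1)·0.526^1·0.474^11 = 0.001713
Total = 0.001842

0.0018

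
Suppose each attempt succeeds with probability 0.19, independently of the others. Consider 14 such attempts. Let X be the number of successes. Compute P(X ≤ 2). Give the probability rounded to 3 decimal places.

X ~ Binomial(14, 0.19); P(X ≤ 2) = Σ C(14,k) p^k (1−p)^(14−k) over k:
  k=0: C(14,0)·0.19^0·0.81^14 = 0.05233
  k=1: C(14,1)·0.19^1·0.81^13 = 0.17186
  k=2: C(14,2)·0.19^2·0.81^12 = 0.26204
Total = 0.48624

0.486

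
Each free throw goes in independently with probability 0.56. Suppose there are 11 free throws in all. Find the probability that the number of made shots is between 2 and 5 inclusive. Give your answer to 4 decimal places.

0.3396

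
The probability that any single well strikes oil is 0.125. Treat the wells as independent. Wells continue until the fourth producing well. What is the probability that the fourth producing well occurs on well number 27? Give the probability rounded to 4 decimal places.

0.0294

Y = trial on which the fourth success occurs; negative binomial, r=4, p=0.125.
P(Y=27) = C(26,3) · p^4 · (1−p)^23
= 2600 · 0.00024414 · 0.046364 = 0.029431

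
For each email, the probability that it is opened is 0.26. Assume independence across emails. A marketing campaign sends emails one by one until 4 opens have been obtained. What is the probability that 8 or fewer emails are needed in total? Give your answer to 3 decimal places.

0.128

Finishing within 8 emails ⇔ at least 4 successes in the first 8. With X ~ Binomial(8, 0.26), P(Y ≤ 8) = 1 − P(X ≤ 3).
  k=0: C(8,0)·0.26^0·0.74^8 = 0.08992
  k=1: C(8,1)·0.26^1·0.74^7 = 0.25275
  k=2: C(8,2)·0.26^2·0.74^6 = 0.31081
  k=3: C(8,3)·0.26^3·0.74^5 = 0.21841
1 − 0.87188 = 0.12812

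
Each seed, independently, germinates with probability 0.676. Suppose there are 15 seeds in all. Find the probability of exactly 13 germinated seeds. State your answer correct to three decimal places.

0.068

X ~ Binomial(n=15, p=0.676).
P(X=13) = C(15,13) · p^13 · (1−p)^2
= 105 · 0.0061561 · 0.10498 = 0.06786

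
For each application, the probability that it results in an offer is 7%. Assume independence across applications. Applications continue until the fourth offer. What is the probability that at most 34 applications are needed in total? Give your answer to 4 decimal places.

0.2122

Finishing within 34 applications ⇔ at least 4 successes in the first 34. With X ~ Binomial(34, 0.07), P(Y ≤ 34) = 1 − P(X ≤ 3).
  k=0: C(34,0)·0.07^0·0.93^34 = 0.084805
  k=1: C(34,1)·0.07^1·0.93^33 = 0.217027
  k=2: C(34,2)·0.07^2·0.93^32 = 0.269534
  k=3: C(34,3)·0.07^3·0.93^31 = 0.216400
1 − 0.787766 = 0.212234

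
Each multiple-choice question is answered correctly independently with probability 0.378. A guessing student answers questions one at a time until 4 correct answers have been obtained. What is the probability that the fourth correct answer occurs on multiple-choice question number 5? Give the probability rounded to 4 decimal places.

0.0508

Y = trial on which the fourth success occurs; negative binomial, r=4, p=0.378.
P(Y=5) = C(4,3) · p^4 · (1−p)^1
= 4 · 0.020416 · 0.622 = 0.050795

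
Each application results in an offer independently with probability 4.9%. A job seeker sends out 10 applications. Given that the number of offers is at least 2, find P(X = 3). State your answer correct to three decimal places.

X ~ Binomial(10, 0.049). Want P(X=3 | X≥2) = P(X=3) / P(X≥2).
P(X=3) = C(10,3)·0.049^3·0.951^7 = 0.00993
P(X≥2) = 1 − 0.60507 − 0.31176 = 0.08317
Ratio = 0.00993 / 0.08317 = 0.11942

0.119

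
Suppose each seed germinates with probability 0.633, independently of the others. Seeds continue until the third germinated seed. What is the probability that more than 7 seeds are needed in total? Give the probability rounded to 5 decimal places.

0.06775

Needing more than 7 seeds ⇔ fewer than 3 successes in the first 7. With X ~ Binomial(7, 0.633), P(Y > 7) = P(X ≤ 2).
  k=0: C(7,0)·0.633^0·0.367^7 = 0.0008967
  k=1: C(7,1)·0.633^1·0.367^6 = 0.0108268
  k=2: C(7,2)·0.633^2·0.367^5 = 0.0560218
P(X ≤ 2) = 0.0677453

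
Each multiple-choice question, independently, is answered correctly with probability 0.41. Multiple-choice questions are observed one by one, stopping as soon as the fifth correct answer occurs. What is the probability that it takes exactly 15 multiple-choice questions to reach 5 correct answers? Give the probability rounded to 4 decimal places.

0.0593

Y = trial on which the fifth success occurs; negative binomial, r=5, p=0.41.
P(Y=15) = C(14,4) · p^5 · (1−p)^10
= 1001 · 0.011586 · 0.0051112 = 0.059275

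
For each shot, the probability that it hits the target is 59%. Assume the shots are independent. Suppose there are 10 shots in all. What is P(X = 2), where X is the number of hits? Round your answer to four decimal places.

0.0125

X ~ Binomial(n=10, p=0.59).
P(X=2) = C(10,2) · p^2 · (1−p)^8
= 45 · 0.3481 · 0.00079849 = 0.012508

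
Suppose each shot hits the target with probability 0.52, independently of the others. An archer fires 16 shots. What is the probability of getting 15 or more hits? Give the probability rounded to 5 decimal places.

0.00045

X ~ Binomial(16, 0.52); P(X ≥ 15) = Σ C(16,k) p^k (1−p)^(16−k) over k:
  k=15: C(16,15)·0.52^15·0.48^1 = 0.0004221
  k=16: C(16,16)·0.52^16·0.48^0 = 0.0000286
Total = 0.0004507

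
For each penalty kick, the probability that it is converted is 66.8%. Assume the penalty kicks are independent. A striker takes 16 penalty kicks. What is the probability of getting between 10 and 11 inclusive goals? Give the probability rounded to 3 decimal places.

X ~ Binomial(16, 0.668); P(10 ≤ X ≤ 11) = Σ C(16,k) p^k (1−p)^(16−k) over k:
  k=10: C(16,10)·0.668^10·0.332^6 = 0.18972
  k=11: C(16,11)·0.668^11·0.332^5 = 0.20822
Total = 0.39794

0.398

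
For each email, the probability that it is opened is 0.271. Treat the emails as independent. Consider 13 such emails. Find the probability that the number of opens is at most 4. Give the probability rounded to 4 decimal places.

0.7384

X ~ Binomial(13, 0.271); P(X ≤ 4) = Σ C(13,k) p^k (1−p)^(13−k) over k:
  k=0: C(13,0)·0.271^0·0.729^13 = 0.016423
  k=1: C(13,1)·0.271^1·0.729^12 = 0.079368
  k=2: C(13,2)·0.271^2·0.729^11 = 0.177026
  k=3: C(13,3)·0.271^3·0.729^10 = 0.241295
  k=4: C(13,4)·0.271^4·0.729^9 = 0.224249
Total = 0.738361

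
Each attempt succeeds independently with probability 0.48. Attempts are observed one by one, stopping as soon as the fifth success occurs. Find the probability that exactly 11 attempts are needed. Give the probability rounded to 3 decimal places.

0.106

Y = trial on which the fifth success occurs; negative binomial, r=5, p=0.48.
P(Y=11) = C(10,4) · p^5 · (1−p)^6
= 210 · 0.02548 · 0.019771 = 0.10579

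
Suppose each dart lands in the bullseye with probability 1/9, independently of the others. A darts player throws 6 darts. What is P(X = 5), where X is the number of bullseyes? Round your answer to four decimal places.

0.0001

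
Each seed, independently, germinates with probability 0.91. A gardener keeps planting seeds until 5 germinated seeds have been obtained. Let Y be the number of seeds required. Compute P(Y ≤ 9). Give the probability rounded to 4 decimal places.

0.9995

Finishing within 9 seeds ⇔ at least 5 successes in the first 9. With X ~ Binomial(9, 0.91), P(Y ≤ 9) = 1 − P(X ≤ 4).
  k=0: C(9,0)·0.91^0·0.09^9 = 0.000000
  k=1: C(9,1)·0.91^1·0.09^8 = 0.000000
  k=2: C(9,2)·0.91^2·0.09^7 = 0.000001
  k=3: C(9,3)·0.91^3·0.09^6 = 0.000034
  k=4: C(9,4)·0.91^4·0.09^5 = 0.000510
1 − 0.000545 = 0.999455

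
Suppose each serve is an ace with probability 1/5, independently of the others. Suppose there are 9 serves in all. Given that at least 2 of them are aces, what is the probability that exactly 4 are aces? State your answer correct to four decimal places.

X ~ Binomial(9, 0.20). Want P(X=4 | X≥2) = P(X=4) / P(X≥2).
P(X=4) = C(9,4)·0.20^4·0.80^5 = 0.066060
P(X≥2) = 1 − 0.134218 − 0.301990 = 0.563792
Ratio = 0.066060 / 0.563792 = 0.117171

0.1172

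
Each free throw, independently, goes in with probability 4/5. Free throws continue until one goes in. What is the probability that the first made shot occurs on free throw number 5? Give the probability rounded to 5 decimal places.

0.00128

Geometric (trials to first success), p = 0.80.
P(Y = 5) = (1−p)^4 · p = 0.0016 · 0.80 = 0.0012800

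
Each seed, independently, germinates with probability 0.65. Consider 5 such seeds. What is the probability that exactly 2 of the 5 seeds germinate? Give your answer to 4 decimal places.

0.1811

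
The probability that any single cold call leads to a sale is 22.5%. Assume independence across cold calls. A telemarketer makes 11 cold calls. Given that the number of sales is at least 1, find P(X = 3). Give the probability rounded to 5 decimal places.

0.26037

X ~ Binomial(11, 0.225). Want P(X=3 | X≥1) = P(X=3) / P(X≥1).
P(X=3) = C(11,3)·0.225^3·0.775^8 = 0.2445936
P(X≥1) = 1 − 0.0605785 = 0.9394215
Ratio = 0.2445936 / 0.9394215 = 0.2603662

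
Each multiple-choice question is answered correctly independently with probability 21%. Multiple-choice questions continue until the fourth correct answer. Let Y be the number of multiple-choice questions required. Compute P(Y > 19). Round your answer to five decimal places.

0.41233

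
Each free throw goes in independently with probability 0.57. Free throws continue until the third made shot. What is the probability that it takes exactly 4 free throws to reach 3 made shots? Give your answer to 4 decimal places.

0.2389

Y = trial on which the third success occurs; negative binomial, r=3, p=0.57.
P(Y=4) = C(3,2) · p^3 · (1−p)^1
= 3 · 0.18519 · 0.43 = 0.238899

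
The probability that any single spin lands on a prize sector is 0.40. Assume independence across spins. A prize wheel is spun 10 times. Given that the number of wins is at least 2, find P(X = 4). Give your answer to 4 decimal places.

X ~ Binomial(10, 0.40). Want P(X=4 | X≥2) = P(X=4) / P(X≥2).
P(X=4) = C(10,4)·0.40^4·0.60^6 = 0.250823
P(X≥2) = 1 − 0.006047 − 0.040311 = 0.953643
Ratio = 0.250823 / 0.953643 = 0.263015

0.2630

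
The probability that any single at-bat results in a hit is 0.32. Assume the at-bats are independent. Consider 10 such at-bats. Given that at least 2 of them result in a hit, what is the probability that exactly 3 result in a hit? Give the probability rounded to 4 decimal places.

0.3006

X ~ Binomial(10, 0.32). Want P(X=3 | X≥2) = P(X=3) / P(X≥2).
P(X=3) = C(10,3)·0.32^3·0.68^7 = 0.264359
P(X≥2) = 1 − 0.021139 − 0.099479 = 0.879382
Ratio = 0.264359 / 0.879382 = 0.300619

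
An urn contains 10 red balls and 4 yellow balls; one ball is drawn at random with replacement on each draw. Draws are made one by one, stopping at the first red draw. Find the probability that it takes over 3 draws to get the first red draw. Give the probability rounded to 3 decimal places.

0.023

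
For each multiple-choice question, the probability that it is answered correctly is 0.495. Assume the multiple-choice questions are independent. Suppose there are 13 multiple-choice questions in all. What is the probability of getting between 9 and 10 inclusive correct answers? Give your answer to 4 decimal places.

X ~ Binomial(13, 0.495); P(9 ≤ X ≤ 10) = Σ C(13,k) p^k (1−p)^(13−k) over k:
  k=9: C(13,9)·0.495^9·0.505^4 = 0.082969
  k=10: C(13,10)·0.495^10·0.505^3 = 0.032531
Total = 0.115500

0.1155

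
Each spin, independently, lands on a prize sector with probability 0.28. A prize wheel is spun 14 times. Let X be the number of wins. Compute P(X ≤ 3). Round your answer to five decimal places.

0.41870

X ~ Binomial(14, 0.28); P(X ≤ 3) = Σ C(14,k) p^k (1−p)^(14−k) over k:
  k=0: C(14,0)·0.28^0·0.72^14 = 0.0100613
  k=1: C(14,1)·0.28^1·0.72^13 = 0.0547783
  k=2: C(14,2)·0.28^2·0.72^12 = 0.1384674
  k=3: C(14,3)·0.28^3·0.72^11 = 0.2153937
Total = 0.4187006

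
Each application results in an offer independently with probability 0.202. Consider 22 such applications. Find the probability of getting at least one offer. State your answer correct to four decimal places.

0.9930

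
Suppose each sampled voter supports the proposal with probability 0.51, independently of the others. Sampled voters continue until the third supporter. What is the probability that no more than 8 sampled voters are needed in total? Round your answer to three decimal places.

Finishing within 8 sampled voters ⇔ at least 3 successes in the first 8. With X ~ Binomial(8, 0.51), P(Y ≤ 8) = 1 − P(X ≤ 2).
  k=0: C(8,0)·0.51^0·0.49^8 = 0.00332
  k=1: C(8,1)·0.51^1·0.49^7 = 0.02767
  k=2: C(8,2)·0.51^2·0.49^6 = 0.10080
1 − 0.13180 = 0.86820

0.868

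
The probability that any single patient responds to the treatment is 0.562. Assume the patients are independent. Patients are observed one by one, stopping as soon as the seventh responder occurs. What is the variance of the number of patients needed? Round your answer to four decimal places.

9.7073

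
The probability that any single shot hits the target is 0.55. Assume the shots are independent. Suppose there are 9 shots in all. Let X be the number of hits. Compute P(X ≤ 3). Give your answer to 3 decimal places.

0.166

X ~ Binomial(9, 0.55); P(X ≤ 3) = Σ C(9,k) p^k (1−p)^(9−k) over k:
  k=0: C(9,0)·0.55^0·0.45^9 = 0.00076
  k=1: C(9,1)·0.55^1·0.45^8 = 0.00832
  k=2: C(9,2)·0.55^2·0.45^7 = 0.04069
  k=3: C(9,3)·0.55^3·0.45^6 = 0.11605
Total = 0.16582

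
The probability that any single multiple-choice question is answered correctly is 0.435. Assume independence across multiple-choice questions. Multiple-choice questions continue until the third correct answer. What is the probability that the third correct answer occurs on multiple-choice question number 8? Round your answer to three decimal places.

0.100

Y = trial on which the third success occurs; negative binomial, r=3, p=0.435.
P(Y=8) = C(7,2) · p^3 · (1−p)^5
= 21 · 0.082313 · 0.057576 = 0.09952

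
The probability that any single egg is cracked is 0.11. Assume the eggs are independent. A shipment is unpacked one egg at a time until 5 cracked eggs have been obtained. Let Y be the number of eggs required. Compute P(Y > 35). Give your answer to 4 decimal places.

Needing more than 35 eggs ⇔ fewer than 5 successes in the first 35. With X ~ Binomial(35, 0.11), P(Y > 35) = P(X ≤ 4).
  k=0: C(35,0)·0.11^0·0.89^35 = 0.016930
  k=1: C(35,1)·0.11^1·0.89^34 = 0.073235
  k=2: C(35,2)·0.11^2·0.89^33 = 0.153877
  k=3: C(35,3)·0.11^3·0.89^32 = 0.209203
  k=4: C(35,4)·0.11^4·0.89^31 = 0.206852
P(X ≤ 4) = 0.660097

0.6601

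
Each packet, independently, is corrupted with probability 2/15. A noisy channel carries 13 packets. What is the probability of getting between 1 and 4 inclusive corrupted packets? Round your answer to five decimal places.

0.82296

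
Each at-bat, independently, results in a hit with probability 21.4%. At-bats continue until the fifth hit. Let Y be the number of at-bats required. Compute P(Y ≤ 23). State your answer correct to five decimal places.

0.56573

Finishing within 23 at-bats ⇔ at least 5 successes in the first 23. With X ~ Binomial(23, 0.214), P(Y ≤ 23) = 1 − P(X ≤ 4).
  k=0: C(23,0)·0.214^0·0.786^23 = 0.0039330
  k=1: C(23,1)·0.214^1·0.786^22 = 0.0246285
  k=2: C(23,2)·0.214^2·0.786^21 = 0.0737601
  k=3: C(23,3)·0.214^3·0.786^20 = 0.1405759
  k=4: C(23,4)·0.214^4·0.786^19 = 0.1913692
1 − 0.4342666 = 0.5657334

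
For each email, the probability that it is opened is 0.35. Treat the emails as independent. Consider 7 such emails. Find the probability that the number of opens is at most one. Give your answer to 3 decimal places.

0.234

X ~ Binomial(7, 0.35); P(X ≤ 1) = Σ C(7,k) p^k (1−p)^(7−k) over k:
  k=0: C(7,0)·0.35^0·0.65^7 = 0.04902
  k=1: C(7,1)·0.35^1·0.65^6 = 0.18478
Total = 0.23380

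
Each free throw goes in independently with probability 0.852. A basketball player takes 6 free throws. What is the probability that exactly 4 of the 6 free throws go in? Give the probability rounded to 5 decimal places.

X ~ Binomial(n=6, p=0.852).
P(X=4) = C(6,4) · p^4 · (1−p)^2
= 15 · 0.52694 · 0.021904 = 0.1731303

0.17313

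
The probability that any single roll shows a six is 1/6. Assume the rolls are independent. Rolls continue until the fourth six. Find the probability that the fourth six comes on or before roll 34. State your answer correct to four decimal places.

0.8413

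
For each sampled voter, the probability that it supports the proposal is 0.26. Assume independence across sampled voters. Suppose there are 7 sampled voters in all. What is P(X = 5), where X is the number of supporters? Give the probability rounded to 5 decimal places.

0.01366

X ~ Binomial(n=7, p=0.26).
P(X=5) = C(7,5) · p^5 · (1−p)^2
= 21 · 0.0011881 · 0.5476 = 0.0136631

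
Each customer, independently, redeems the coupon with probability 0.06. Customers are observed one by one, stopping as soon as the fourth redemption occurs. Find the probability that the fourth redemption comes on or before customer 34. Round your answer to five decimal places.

Finishing within 34 customers ⇔ at least 4 successes in the first 34. With X ~ Binomial(34, 0.06), P(Y ≤ 34) = 1 − P(X ≤ 3).
  k=0: C(34,0)·0.06^0·0.94^34 = 0.1219964
  k=1: C(34,1)·0.06^1·0.94^33 = 0.2647581
  k=2: C(34,2)·0.06^2·0.94^32 = 0.2788410
  k=3: C(34,3)·0.06^3·0.94^31 = 0.1898492
1 − 0.8554448 = 0.1445552

0.14456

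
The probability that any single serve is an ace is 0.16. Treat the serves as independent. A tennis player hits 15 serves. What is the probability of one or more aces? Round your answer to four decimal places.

P(at least one) = 1 − P(none) = 1 − (1 − 0.16)^15
= 1 − 0.073146 = 0.926854

0.9269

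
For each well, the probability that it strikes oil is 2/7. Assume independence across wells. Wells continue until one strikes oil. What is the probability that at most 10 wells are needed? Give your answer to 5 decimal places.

Y = number of wells to the first success; geometric, p = 0.285714.
P(Y ≤ 10) = 1 − (1−p)^10 = 1 − 0.0345716 = 0.9654284

0.96543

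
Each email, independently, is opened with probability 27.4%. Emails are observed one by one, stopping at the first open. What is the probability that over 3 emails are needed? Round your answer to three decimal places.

0.383

Y = number of emails to the first success; geometric, p = 0.274.
P(Y > 3) = P(first 3 all fail) = (1−p)^3 = 0.38266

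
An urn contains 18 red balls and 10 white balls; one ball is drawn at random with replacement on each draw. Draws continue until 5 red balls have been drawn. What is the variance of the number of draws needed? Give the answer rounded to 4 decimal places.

4.3210

Y = total draws until the fifth success; negative binomial with r=5, p=0.642857.
Var(Y) = r(1−p)/p² = 5·0.357143 / 0.642857² = 4.320988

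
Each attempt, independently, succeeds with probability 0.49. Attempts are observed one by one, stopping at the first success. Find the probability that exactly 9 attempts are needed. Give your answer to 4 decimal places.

0.0022

Geometric (trials to first success), p = 0.49.
P(Y = 9) = (1−p)^8 · p = 0.0045768 · 0.49 = 0.002243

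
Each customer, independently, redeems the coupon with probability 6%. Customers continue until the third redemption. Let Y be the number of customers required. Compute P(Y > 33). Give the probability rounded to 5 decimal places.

0.68235

Needing more than 33 customers ⇔ fewer than 3 successes in the first 33. With X ~ Binomial(33, 0.06), P(Y > 33) = P(X ≤ 2).
  k=0: C(33,0)·0.06^0·0.94^33 = 0.1297834
  k=1: C(33,1)·0.06^1·0.94^32 = 0.2733736
  k=2: C(33,2)·0.06^2·0.94^31 = 0.2791900
P(X ≤ 2) = 0.6823470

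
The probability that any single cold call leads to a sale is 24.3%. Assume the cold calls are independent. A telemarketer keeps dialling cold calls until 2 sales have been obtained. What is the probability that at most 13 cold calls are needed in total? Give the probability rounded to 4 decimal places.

Finishing within 13 cold calls ⇔ at least 2 successes in the first 13. With X ~ Binomial(13, 0.243), P(Y ≤ 13) = 1 − P(X ≤ 1).
  k=0: C(13,0)·0.243^0·0.757^13 = 0.026807
  k=1: C(13,1)·0.243^1·0.757^12 = 0.111867
1 − 0.138673 = 0.861327

0.8613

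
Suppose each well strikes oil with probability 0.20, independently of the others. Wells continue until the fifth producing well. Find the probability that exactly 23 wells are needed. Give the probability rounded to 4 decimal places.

Y = trial on which the fifth success occurs; negative binomial, r=5, p=0.20.
P(Y=23) = C(22,4) · p^5 · (1−p)^18
= 7315 · 0.00032 · 0.018014 = 0.042168

0.0422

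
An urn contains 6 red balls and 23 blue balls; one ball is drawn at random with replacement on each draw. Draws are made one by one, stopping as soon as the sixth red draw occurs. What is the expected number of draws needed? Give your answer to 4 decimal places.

Y = total draws until the sixth success; negative binomial with r=6, p=0.206897.
E[Y] = r / p = 6 / 0.206897 = 29.000000

29.0000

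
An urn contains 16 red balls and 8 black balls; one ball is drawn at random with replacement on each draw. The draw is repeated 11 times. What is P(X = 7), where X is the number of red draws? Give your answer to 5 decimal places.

X ~ Binomial(n=11, p=0.666667).
P(X=7) = C(11,7) · p^7 · (1−p)^4
= 330 · 0.058528 · 0.012346 = 0.2384460

0.23845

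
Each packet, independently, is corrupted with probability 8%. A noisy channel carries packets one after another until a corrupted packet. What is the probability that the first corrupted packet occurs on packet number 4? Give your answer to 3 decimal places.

0.062

Geometric (trials to first success), p = 0.08.
P(Y = 4) = (1−p)^3 · p = 0.77869 · 0.08 = 0.06230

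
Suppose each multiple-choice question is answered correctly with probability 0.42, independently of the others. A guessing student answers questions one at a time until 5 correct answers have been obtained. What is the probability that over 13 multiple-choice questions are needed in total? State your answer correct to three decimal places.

Needing more than 13 multiple-choice questions ⇔ fewer than 5 successes in the first 13. With X ~ Binomial(13, 0.42), P(Y > 13) = P(X ≤ 4).
  k=0: C(13,0)·0.42^0·0.58^13 = 0.00084
  k=1: C(13,1)·0.42^1·0.58^12 = 0.00791
  k=2: C(13,2)·0.42^2·0.58^11 = 0.03438
  k=3: C(13,3)·0.42^3·0.58^10 = 0.09128
  k=4: C(13,4)·0.42^4·0.58^9 = 0.16526
P(X ≤ 4) = 0.29967

0.300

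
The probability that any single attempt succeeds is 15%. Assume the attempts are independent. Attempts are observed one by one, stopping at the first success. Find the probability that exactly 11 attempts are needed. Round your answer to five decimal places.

Geometric (trials to first success), p = 0.15.
P(Y = 11) = (1−p)^10 · p = 0.19687 · 0.15 = 0.0295312

0.02953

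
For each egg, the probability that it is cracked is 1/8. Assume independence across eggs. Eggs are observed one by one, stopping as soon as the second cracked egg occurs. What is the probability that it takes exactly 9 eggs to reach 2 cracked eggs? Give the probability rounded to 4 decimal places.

Y = trial on which the second success occurs; negative binomial, r=2, p=0.125.
P(Y=9) = C(8,1) · p^2 · (1−p)^7
= 8 · 0.015625 · 0.3927 = 0.049087

0.0491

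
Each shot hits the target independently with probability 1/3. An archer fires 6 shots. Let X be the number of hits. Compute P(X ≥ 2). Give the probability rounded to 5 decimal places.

0.64883

X ~ Binomial(6, 0.333333); P(X ≥ 2) = Σ C(6,k) p^k (1−p)^(6−k) over k:
  k=2: C(6,2)·0.333333^2·0.666667^4 = 0.3292181
  k=3: C(6,3)·0.333333^3·0.666667^3 = 0.2194787
  k=4: C(6,4)·0.333333^4·0.666667^2 = 0.0823045
  k=5: C(6,5)·0.333333^5·0.666667^1 = 0.0164609
  k=6: C(6,6)·0.333333^6·0.666667^0 = 0.0013717
Total = 0.6488340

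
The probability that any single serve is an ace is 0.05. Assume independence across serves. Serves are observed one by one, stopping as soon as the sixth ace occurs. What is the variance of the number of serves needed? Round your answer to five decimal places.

2280.00000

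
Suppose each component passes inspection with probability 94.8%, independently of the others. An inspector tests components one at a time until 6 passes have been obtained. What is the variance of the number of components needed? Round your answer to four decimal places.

Y = total components until the sixth success; negative binomial with r=6, p=0.948.
Var(Y) = r(1−p)/p² = 6·0.052 / 0.948² = 0.347167

0.3472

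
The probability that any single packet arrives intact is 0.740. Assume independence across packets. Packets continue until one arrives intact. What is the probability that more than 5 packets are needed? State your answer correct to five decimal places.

Y = number of packets to the first success; geometric, p = 0.74.
P(Y > 5) = P(first 5 all fail) = (1−p)^5 = 0.0011881

0.00119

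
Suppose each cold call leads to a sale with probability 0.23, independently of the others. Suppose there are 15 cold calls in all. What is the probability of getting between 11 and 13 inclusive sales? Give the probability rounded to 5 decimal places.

0.00005

X ~ Binomial(15, 0.23); P(11 ≤ X ≤ 13) = Σ C(15,k) p^k (1−p)^(15−k) over k:
  k=11: C(15,11)·0.23^11·0.77^4 = 0.0000457
  k=12: C(15,12)·0.23^12·0.77^3 = 0.0000046
  k=13: C(15,13)·0.23^13·0.77^2 = 0.0000003
Total = 0.0000506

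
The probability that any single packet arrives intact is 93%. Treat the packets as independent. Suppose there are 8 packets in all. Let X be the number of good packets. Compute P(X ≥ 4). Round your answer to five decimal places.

X ~ Binomial(8, 0.93); P(X ≥ 4) = Σ C(8,k) p^k (1−p)^(8−k) over k:
  k=4: C(8,4)·0.93^4·0.07^4 = 0.0012573
  k=5: C(8,5)·0.93^5·0.07^3 = 0.0133628
  k=6: C(8,6)·0.93^6·0.07^2 = 0.0887671
  k=7: C(8,7)·0.93^7·0.07^1 = 0.3369525
  k=8: C(8,8)·0.93^8·0.07^0 = 0.5595818
Total = 0.9999214

0.99992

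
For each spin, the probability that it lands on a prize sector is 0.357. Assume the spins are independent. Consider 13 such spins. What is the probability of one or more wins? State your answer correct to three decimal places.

P(at least one) = 1 − P(none) = 1 − (1 − 0.357)^13
= 1 − 0.00321 = 0.99679

0.997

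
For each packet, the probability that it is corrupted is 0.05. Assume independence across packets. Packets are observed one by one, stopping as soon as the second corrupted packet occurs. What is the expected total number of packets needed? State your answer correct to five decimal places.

Y = total packets until the second success; negative binomial with r=2, p=0.05.
E[Y] = r / p = 2 / 0.05 = 40.0000000

40.00000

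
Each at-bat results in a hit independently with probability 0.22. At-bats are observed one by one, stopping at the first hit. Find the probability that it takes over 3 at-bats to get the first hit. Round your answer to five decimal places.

Y = number of at-bats to the first success; geometric, p = 0.22.
P(Y > 3) = P(first 3 all fail) = (1−p)^3 = 0.4745520

0.47455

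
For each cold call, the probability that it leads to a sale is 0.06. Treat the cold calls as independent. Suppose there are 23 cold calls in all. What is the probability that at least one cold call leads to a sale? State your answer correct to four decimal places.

P(at least one) = 1 − P(none) = 1 − (1 − 0.06)^23
= 1 − 0.240958 = 0.759042

0.7590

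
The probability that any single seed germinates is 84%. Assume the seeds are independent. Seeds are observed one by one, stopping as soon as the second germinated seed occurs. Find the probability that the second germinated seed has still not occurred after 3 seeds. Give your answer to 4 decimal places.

Needing more than 3 seeds ⇔ fewer than 2 successes in the first 3. With X ~ Binomial(3, 0.84), P(Y > 3) = P(X ≤ 1).
  k=0: C(3,0)·0.84^0·0.16^3 = 0.004096
  k=1: C(3,1)·0.84^1·0.16^2 = 0.064512
P(X ≤ 1) = 0.068608

0.0686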